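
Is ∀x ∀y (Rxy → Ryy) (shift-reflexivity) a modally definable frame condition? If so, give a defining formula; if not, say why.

Yes: it is shift-reflexivity, defined by the T□ schema □(□r → r).
Suppose □(□r→r) is valid. Take Rxy and set V(r)={w : Ryw}. Then at y, □r holds; since □(□r→r) at x, □r→r at y, so r at y, i.e. Ryy.

Yes — defined by □(□r → r)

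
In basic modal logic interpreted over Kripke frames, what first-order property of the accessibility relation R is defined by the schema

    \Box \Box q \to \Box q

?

This is the C4 axiom.
Its frame correspondent is density — \forall x \forall y (Rxy \to \exists z (Rxz \wedge Rzy)).

density: \forall x \forall y (Rxy \to \exists z (Rxz \wedge Rzy))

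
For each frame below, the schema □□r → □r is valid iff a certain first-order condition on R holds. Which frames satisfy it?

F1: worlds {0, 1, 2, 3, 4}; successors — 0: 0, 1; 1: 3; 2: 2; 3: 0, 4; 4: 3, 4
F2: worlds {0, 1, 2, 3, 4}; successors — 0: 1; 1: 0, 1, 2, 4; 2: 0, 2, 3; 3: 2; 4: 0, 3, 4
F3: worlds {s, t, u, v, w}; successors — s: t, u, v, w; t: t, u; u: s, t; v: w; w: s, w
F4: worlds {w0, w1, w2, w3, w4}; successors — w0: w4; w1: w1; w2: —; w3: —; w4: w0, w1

Frame correspondent (Sahlqvist): ∀x ∀y (Rxy → ∃z (Rxz ∧ Rzy)) — i.e. density.
F1: fails — R13 but no z with R1z and Rz3.
F2: condition met.
F3: fails — Rus but no z with Ruz and Rzs.
F4: fails — Rw4w0 but no z with Rw4z and Rzw0.

F2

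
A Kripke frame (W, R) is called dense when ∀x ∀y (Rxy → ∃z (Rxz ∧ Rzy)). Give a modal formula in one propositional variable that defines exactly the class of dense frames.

A defining formula is □□s → □s (the C4 axiom).

□□s → □s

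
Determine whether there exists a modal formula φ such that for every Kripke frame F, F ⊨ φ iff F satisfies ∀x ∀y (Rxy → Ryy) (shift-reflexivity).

Definable; □(□p → p) defines it

This is a Sahlqvist condition; the T□ axiom □(□p → p) defines it.
Suppose □(□p→p) is valid. Take Rxy and set V(p)={w : Ryw}. Then at y, □p holds; since □(□p→p) at x, □p→p at y, so p at y, i.e. Ryy.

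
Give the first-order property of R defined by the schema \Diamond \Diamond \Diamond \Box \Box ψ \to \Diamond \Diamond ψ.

This is a Sahlqvist (Geach-type) schema ◇^3□^2ψ → □^0◇^2ψ.
First-order correspondent: \forall x \forall y (x R^3 y \to \exists w (y R^2 w \wedge x R^2 w)).

\forall x \forall y (x R^3 y \to \exists w (y R^2 w \wedge x R^2 w))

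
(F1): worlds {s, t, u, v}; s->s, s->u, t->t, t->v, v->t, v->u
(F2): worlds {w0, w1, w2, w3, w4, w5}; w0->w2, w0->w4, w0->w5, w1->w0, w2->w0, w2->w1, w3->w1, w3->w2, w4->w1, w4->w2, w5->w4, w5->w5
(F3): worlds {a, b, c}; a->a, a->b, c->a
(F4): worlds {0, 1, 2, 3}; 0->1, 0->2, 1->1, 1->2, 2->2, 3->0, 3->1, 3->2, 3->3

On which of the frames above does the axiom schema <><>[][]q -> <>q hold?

This is the axiom for a generalized confluence (Geach) condition; its first-order frame correspondent is forall x forall y (x R^2 y -> exists w (y R^2 w & xRw)).
(F1): fails — sR²u but no w with uR²w and sRw.
(F2): fails — w0R²w4 but no w with w4R²w and w0Rw.
(F3): fails — aR²b but no w with bR²w and aRw.
(F4): condition met.

(F4)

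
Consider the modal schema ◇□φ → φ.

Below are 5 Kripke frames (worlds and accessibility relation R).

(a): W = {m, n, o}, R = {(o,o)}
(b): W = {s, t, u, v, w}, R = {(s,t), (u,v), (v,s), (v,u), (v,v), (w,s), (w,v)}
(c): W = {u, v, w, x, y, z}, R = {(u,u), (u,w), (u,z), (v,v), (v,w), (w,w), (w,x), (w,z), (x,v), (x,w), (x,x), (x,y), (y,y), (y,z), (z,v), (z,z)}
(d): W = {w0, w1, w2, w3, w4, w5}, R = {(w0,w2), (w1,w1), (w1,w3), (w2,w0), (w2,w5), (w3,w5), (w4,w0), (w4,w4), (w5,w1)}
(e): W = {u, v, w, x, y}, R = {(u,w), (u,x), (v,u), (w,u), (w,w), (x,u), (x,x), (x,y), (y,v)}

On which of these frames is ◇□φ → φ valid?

Frame correspondent (Sahlqvist): ∀x ∀y (Rxy → Ryx) — i.e. symmetry.
(a): satisfies the condition.
(b): fails — Rvs but not Rsv.
(c): fails — Ruz but not Rzu.
(d): fails — Rw3w5 but not Rw5w3.
(e): fails — Rvu but not Ruv.

(a)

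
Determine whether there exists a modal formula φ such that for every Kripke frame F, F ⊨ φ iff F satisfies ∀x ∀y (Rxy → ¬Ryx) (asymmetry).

Any modally definable frame class is closed under surjective bounded morphisms.
The 5-cycle (worlds a,b,c,d,e with a→b→c→d→e→a) is asymmetric. Mapping every world to a single reflexive point • is a surjective bounded morphism, and the reflexive point is not asymmetric (R•• but asymmetry requires ¬R••).
So the class is not modally definable.

Not definable by any modal formula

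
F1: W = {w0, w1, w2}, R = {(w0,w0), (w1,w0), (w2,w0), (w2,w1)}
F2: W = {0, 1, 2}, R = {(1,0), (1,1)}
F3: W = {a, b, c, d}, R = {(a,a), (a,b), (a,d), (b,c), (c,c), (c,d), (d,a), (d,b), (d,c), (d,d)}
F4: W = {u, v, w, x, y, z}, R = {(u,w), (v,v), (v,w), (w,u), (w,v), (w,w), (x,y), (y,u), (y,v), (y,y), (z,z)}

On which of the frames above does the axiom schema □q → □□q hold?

This is the axiom for transitivity; its first-order frame correspondent is ∀x ∀y ∀z (Rxy ∧ Ryz → Rxz).
F1: ✓.
F2: ✓.
F3: fails — Rbc and Rcd but not Rbd.
F4: fails — Ruw and Rwu but not Ruu.
Valid on: F1, F2.

F1, F2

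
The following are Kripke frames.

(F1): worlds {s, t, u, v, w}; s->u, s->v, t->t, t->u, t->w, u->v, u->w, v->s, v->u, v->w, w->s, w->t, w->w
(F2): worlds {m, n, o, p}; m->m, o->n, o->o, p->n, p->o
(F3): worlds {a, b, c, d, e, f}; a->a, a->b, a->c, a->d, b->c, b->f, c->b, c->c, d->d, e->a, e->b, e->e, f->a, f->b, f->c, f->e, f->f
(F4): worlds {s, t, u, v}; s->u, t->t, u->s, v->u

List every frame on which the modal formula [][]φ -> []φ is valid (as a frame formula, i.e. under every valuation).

(F2), (F3)

This is the axiom for density; its first-order frame correspondent is forall x forall y (Rxy -> exists z (Rxz & Rzy)).
(F1): fails — Ruv but no z with Ruz and Rzv.
(F2): holds.
(F3): holds.
(F4): fails — Rsu but no z with Rsz and Rzu.
Valid on: (F2), (F3).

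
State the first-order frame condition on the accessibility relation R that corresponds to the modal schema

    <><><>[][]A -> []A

forall x forall y forall z ((x R^3 y & xRz) -> exists w (y R^2 w & z = w))

This is a Sahlqvist (Geach-type) schema ◇^3□^2A → □^1◇^0A.
Minimal-valuation argument: fix x; take any y with xR^3y and any z with xR^1z. Set V(A) to the set of worlds R-reachable from y in exactly 2 steps. Then □^2A holds at y, so the antecedent holds at x; validity forces ◇^0A at z, giving a w with zR^0w and yR^2w.
First-order correspondent: forall x forall y forall z ((x R^3 y & xRz) -> exists w (y R^2 w & z = w)).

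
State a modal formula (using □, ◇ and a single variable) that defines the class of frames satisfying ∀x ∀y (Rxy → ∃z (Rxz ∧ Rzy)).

A defining formula is □□q → □q (the C4 axiom).
Suppose □□q→□q is valid. Take Rxy and set V(q)={w : xR²w}. Then □□q at x, so □q at x, so q at y, i.e. ∃z(Rxz∧Rzy).

□□q → □q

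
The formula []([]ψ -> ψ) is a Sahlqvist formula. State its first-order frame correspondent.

This is the T□ axiom.
It corresponds to shift-reflexivity: forall x forall y (Rxy -> Ryy).

shift-reflexivity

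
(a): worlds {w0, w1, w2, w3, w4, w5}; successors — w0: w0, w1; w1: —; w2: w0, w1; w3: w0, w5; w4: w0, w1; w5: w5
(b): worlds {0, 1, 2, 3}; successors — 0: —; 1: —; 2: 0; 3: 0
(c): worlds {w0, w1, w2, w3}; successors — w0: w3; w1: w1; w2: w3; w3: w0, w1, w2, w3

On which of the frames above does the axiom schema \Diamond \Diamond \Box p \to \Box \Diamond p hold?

The schema corresponds to a generalized confluence (Geach) condition: \forall x \forall y \forall z ((x R^2 y \wedge xRz) \to \exists w (yRw \wedge zRw)).
(a): fails — w0R²w0, w0Rw1 but no w with w0Rw and w1Rw.
(b): holds.
(c): fails — w3R²w0, w3Rw1 but no w with w0Rw and w1Rw.
Valid on: (b).

(b)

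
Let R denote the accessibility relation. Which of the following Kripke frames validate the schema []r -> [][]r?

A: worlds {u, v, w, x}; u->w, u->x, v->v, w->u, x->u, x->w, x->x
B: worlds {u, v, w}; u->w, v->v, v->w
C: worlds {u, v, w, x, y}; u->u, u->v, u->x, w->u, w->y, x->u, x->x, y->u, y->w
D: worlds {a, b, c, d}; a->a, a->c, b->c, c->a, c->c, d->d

The schema corresponds to transitivity: forall x forall y forall z (Rxy & Ryz -> Rxz).
A: fails — Rwu and Ruw but not Rww.
B: holds.
C: fails — Rwu and Ruv but not Rwv.
D: fails — Rbc and Rca but not Rba.
Valid on: B.

B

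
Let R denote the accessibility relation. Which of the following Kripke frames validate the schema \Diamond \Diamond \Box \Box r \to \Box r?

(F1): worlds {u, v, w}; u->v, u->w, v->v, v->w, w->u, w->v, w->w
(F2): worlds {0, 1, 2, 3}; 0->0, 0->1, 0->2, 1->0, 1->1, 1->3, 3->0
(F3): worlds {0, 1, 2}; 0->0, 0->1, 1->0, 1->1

(F1), (F3)

This is the axiom for a generalized confluence (Geach) condition; its first-order frame correspondent is \forall x \forall y \forall z ((x R^2 y \wedge xRz) \to \exists w (y R^2 w \wedge z = w)).
(F1): satisfies the condition.
(F2): fails — 0R²2, 0R0 but no w with 2R²w and 0=w.
(F3): satisfies the condition.
Valid on: (F1), (F3).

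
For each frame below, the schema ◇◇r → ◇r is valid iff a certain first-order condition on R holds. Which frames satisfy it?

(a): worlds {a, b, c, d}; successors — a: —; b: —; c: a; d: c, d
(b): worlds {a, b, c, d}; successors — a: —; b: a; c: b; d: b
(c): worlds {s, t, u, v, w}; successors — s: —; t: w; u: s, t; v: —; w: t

This is the axiom for transitivity; its first-order frame correspondent is ∀x ∀y ∀z (Rxy ∧ Ryz → Rxz).
(a): fails — Rdc and Rca but not Rda.
(b): fails — Rdb and Rba but not Rda.
(c): fails — Rwt and Rtw but not Rww.

none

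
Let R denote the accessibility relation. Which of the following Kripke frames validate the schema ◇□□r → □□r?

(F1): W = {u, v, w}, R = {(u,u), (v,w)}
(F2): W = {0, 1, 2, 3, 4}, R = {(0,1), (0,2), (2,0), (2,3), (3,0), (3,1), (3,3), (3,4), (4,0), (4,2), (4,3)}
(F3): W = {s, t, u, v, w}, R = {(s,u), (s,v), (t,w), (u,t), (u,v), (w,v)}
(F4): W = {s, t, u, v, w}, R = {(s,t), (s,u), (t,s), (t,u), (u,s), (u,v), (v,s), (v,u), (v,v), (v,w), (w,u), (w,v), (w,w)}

(F1)

Frame correspondent (Sahlqvist): ∀x ∀y ∀z ((xRy ∧ xR²z) → ∃w (yR²w ∧ z = w)) — i.e. a generalized confluence (Geach) condition.
(F1): satisfies the condition.
(F2): fails — 0R1, 0R²0 but no w with 1R²w and 0=w.
(F3): fails — sRu, sR²t but no w* with uR²w* and t=w*.
(F4): fails — tRs, tR²t but no w* with sR²w* and t=w*.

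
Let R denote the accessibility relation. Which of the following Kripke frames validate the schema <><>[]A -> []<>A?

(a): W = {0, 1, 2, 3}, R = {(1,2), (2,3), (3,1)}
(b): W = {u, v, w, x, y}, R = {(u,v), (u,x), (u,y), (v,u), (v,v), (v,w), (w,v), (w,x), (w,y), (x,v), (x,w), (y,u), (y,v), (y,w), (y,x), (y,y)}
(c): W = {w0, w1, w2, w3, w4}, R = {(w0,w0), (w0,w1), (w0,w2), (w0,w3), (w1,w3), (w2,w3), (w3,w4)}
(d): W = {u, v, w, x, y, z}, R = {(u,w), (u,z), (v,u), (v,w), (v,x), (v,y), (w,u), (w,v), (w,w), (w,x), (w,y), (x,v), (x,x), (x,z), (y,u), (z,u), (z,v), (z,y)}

(b)

This is the axiom for a generalized confluence (Geach) condition; its first-order frame correspondent is forall x forall y forall z ((x R^2 y & xRz) -> exists w (yRw & zRw)).
(a): fails — 1R²3, 1R2 but no w with 3Rw and 2Rw.
(b): holds.
(c): fails — w0R²w0, w0Rw3 but no w with w0Rw and w3Rw.
(d): fails — uR²u, uRz but no t with uRt and zRt.
Valid on: (b).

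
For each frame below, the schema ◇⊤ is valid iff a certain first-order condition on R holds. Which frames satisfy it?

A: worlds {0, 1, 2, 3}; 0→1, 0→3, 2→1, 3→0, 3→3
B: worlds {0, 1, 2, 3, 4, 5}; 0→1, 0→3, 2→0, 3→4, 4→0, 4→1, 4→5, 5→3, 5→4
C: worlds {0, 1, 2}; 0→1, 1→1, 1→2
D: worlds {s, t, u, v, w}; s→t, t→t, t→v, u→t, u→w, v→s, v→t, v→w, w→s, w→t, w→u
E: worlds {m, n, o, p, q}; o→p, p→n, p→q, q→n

Frame correspondent (Sahlqvist): ∀x ∃y Rxy — i.e. seriality.
A: fails — world 1 has no successor.
B: fails — world 1 has no successor.
C: fails — world 2 has no successor.
D: holds.
E: fails — world m has no successor.
Valid on: D.

D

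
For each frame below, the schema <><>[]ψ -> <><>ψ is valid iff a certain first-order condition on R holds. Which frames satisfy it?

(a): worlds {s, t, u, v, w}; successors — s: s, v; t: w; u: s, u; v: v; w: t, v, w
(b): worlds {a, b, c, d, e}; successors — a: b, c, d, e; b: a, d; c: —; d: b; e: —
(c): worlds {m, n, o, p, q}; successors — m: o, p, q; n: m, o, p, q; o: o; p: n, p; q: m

(a)

Frame correspondent (Sahlqvist): forall x forall y (x R^2 y -> exists w (yRw & x R^2 w)) — i.e. a generalized confluence (Geach) condition.
(a): ✓.
(b): fails — bR²c but no w with cRw and bR²w.
(c): fails — qR²q but no w with qRw and qR²w.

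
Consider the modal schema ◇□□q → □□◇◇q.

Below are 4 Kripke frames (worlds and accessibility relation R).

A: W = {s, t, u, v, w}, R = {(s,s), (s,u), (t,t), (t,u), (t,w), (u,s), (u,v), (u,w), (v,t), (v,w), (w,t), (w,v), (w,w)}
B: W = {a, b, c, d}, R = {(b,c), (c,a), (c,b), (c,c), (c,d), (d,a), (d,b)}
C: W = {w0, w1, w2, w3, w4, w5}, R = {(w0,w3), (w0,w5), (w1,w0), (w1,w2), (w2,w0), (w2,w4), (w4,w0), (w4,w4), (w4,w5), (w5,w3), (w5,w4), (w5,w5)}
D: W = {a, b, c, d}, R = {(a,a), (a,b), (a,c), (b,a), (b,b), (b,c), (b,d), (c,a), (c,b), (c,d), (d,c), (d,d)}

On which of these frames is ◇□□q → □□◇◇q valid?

The schema corresponds to a generalized confluence (Geach) condition: ∀x ∀y ∀z ((xRy ∧ xR²z) → ∃w (yR²w ∧ zR²w)).
A: holds.
B: fails — bRc, bR²a but no w with cR²w and aR²w.
C: fails — w0Rw3, w0R²w3 but no w with w3R²w and w3R²w.
D: holds.

A, D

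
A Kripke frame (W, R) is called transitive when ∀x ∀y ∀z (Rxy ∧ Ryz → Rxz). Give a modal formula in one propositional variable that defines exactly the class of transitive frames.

A defining formula is □r → □□r (the 4 axiom).

□r → □□r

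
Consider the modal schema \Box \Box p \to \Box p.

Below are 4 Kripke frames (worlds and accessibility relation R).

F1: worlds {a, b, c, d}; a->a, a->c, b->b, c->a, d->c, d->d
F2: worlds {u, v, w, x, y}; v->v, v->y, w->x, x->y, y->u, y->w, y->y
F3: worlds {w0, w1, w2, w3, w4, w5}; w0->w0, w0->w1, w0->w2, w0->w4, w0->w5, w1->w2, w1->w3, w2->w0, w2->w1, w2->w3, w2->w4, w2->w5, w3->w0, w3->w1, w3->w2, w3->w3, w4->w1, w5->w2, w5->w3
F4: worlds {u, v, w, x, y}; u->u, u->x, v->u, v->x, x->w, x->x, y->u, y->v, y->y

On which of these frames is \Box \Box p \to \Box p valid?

F1, F4

This is the axiom for density; its first-order frame correspondent is \forall x \forall y (Rxy \to \exists z (Rxz \wedge Rzy)).
F1: satisfies the condition.
F2: fails — Rwx but no z with Rwz and Rzx.
F3: fails — Rw4w1 but no z with Rw4z and Rzw1.
F4: satisfies the condition.
Valid on: F1, F4.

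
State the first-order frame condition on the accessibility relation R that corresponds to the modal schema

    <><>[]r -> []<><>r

This is a Sahlqvist (Geach-type) schema ◇^2□^1r → □^1◇^2r.
Minimal-valuation argument: fix x; take any y with xR^2y and any z with xR^1z. Set V(r) to the set of worlds R-reachable from y in exactly 1 step. Then □^1r holds at y, so the antecedent holds at x; validity forces ◇^2r at z, giving a w with zR^2w and yR^1w.
First-order correspondent: forall x forall y forall z ((x R^2 y & xRz) -> exists w (yRw & z R^2 w)).

forall x forall y forall z ((x R^2 y & xRz) -> exists w (yRw & z R^2 w))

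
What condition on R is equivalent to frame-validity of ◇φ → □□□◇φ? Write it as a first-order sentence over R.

∀x ∀y ∀z ((xRy ∧ xR³z) → ∃w (y = w ∧ zRw))

This is a Sahlqvist (Geach-type) schema ◇^1□^0φ → □^3◇^1φ.
Minimal-valuation argument: fix x; take any y with xR^1y and any z with xR^3z. Set V(φ) to the set of worlds R-reachable from y in exactly 0 steps. Then □^0φ holds at y, so the antecedent holds at x; validity forces ◇^1φ at z, giving a w with zR^1w and yR^0w.
First-order correspondent: ∀x ∀y ∀z ((xRy ∧ xR³z) → ∃w (y = w ∧ zRw)).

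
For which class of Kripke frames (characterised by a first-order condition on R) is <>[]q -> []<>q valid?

convergence: forall x forall y forall z (Rxy & Rxz -> exists w (Ryw & Rzw))

Suppose ◇□q→□◇q is valid. Take Rxy, Rxz and set V(q)={w : Ryw}. Then □q at y so ◇□q at x, so □◇q at x, so ◇q at z, giving w with Rzw and Ryw.
The converse is a direct semantic check.
Frame condition: forall x forall y forall z (Rxy & Rxz -> exists w (Ryw & Rzw)).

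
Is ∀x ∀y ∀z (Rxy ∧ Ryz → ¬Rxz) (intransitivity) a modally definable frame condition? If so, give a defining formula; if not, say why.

No — not modally definable

Modal frame validity is preserved under surjective bounded morphisms.
The 3-cycle (worlds w0,w1,w2 with w0→w1→w2→w0) is intransitive. Mapping every world to a single reflexive point • is a surjective bounded morphism; the reflexive point is not intransitive (R••∧R•• but R••).
So the class is not modally definable.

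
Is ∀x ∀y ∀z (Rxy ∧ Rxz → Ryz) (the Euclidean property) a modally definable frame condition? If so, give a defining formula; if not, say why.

Yes — defined by ◇r → □◇r

This is a Sahlqvist condition; the 5 axiom ◇r → □◇r defines it.
Suppose ◇r→□◇r is valid. Take Rxy, Rxz and set V(r)={y}. Then ◇r at x, so □◇r at x, so ◇r at z, so some w with Rzw has r; w=y, i.e. Rzy. By symmetry of the argument, Ryz.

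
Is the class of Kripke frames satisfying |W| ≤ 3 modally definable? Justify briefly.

If a class were modally definable it would be closed under disjoint unions (Goldblatt–Thomason).
Any modal formula valid on each of 4 disjoint one-world frames is valid on their disjoint union (validity is preserved under disjoint unions). Each one-world frame has |W|=1≤3, but the union has |W|=4.
So no modal formula (or set of formulas) defines exactly the |W|≤3 frames.

Not modally definable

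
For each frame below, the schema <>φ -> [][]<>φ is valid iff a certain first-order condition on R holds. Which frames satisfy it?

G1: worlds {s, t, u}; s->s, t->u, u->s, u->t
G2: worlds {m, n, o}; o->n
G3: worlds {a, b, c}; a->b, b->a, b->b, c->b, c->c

G2

Frame correspondent (Sahlqvist): forall x forall y forall z ((xRy & x R^2 z) -> exists w (y = w & zRw)) — i.e. a generalized confluence (Geach) condition.
G1: fails — tRu, tR²s but no w with u=w and sRw.
G2: satisfies the condition.
G3: fails — bRa, bR²a but no w with a=w and aRw.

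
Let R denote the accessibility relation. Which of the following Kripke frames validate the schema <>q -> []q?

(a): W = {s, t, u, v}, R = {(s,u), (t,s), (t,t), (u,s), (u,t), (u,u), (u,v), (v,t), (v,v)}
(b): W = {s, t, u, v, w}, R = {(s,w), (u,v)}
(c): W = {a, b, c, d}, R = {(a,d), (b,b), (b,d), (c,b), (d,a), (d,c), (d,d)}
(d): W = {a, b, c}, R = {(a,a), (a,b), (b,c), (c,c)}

(b)

Frame correspondent (Sahlqvist): forall x forall y forall z (Rxy & Rxz -> y = z) — i.e. partial functionality.
(a): fails — t sees both s and t.
(b): satisfies the condition.
(c): fails — b sees both b and d.
(d): fails — a sees both a and b.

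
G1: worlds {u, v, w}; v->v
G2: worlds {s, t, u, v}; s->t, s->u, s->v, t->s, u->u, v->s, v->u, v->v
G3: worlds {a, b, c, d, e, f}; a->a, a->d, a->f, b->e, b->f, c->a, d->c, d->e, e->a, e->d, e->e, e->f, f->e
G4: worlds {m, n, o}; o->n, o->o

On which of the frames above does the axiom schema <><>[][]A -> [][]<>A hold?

G1

This is the axiom for a generalized confluence (Geach) condition; its first-order frame correspondent is forall x forall y forall z ((x R^2 y & x R^2 z) -> exists w (y R^2 w & zRw)).
G1: satisfies the condition.
G2: fails — tR²t, tR²t but no w with tR²w and tRw.
G3: fails — aR²c, aR²d but no w with cR²w and dRw.
G4: fails — oR²n, oR²n but no w with nR²w and nRw.
Valid on: G1.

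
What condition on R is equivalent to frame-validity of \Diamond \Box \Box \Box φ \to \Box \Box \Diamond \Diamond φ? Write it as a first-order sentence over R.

This is a Sahlqvist (Geach-type) schema ◇^1□^3φ → □^2◇^2φ.
Minimal-valuation argument: fix x; take any y with xR^1y and any z with xR^2z. Set V(φ) to the set of worlds R-reachable from y in exactly 3 steps. Then □^3φ holds at y, so the antecedent holds at x; validity forces ◇^2φ at z, giving a w with zR^2w and yR^3w.
First-order correspondent: \forall x \forall y \forall z ((xRy \wedge x R^2 z) \to \exists w (y R^3 w \wedge z R^2 w)).

\forall x \forall y \forall z ((xRy \wedge x R^2 z) \to \exists w (y R^3 w \wedge z R^2 w))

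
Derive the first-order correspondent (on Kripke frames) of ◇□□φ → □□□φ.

This is a Sahlqvist (Geach-type) schema ◇^1□^2φ → □^3◇^0φ.
Minimal-valuation argument: fix x; take any y with xR^1y and any z with xR^3z. Set V(φ) to the set of worlds R-reachable from y in exactly 2 steps. Then □^2φ holds at y, so the antecedent holds at x; validity forces ◇^0φ at z, giving a w with zR^0w and yR^2w.
First-order correspondent: ∀x ∀y ∀z ((xRy ∧ xR³z) → ∃w (yR²w ∧ z = w)).

∀x ∀y ∀z ((xRy ∧ xR³z) → ∃w (yR²w ∧ z = w))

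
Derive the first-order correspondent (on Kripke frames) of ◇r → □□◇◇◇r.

This is a Sahlqvist (Geach-type) schema ◇^1□^0r → □^2◇^3r.
Minimal-valuation argument: fix x; take any y with xR^1y and any z with xR^2z. Set V(r) to the set of worlds R-reachable from y in exactly 0 steps. Then □^0r holds at y, so the antecedent holds at x; validity forces ◇^3r at z, giving a w with zR^3w and yR^0w.
First-order correspondent: ∀x ∀y ∀z ((xRy ∧ xR²z) → ∃w (y = w ∧ zR³w)).

∀x ∀y ∀z ((xRy ∧ xR²z) → ∃w (y = w ∧ zR³w))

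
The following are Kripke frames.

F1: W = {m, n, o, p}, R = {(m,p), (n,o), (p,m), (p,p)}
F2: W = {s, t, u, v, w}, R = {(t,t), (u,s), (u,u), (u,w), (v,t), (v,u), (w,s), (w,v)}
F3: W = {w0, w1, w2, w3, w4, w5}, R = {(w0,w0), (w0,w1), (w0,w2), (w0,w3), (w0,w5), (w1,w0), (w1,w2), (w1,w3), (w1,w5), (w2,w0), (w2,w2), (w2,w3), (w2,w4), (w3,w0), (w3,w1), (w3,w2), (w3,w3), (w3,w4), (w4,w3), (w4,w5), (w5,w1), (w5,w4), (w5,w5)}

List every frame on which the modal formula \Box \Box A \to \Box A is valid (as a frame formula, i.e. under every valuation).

F3

The schema corresponds to density: \forall x \forall y (Rxy \to \exists z (Rxz \wedge Rzy)).
F1: fails — Rno but no z with Rnz and Rzo.
F2: fails — Rwv but no z with Rwz and Rzv.
F3: satisfies the condition.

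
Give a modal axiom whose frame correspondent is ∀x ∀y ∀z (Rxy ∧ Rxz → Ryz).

◇r → □◇r

The condition is the Euclidean property. The 5 schema ◇r → □◇r defines it.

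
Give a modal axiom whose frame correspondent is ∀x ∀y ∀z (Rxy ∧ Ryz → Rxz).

This is transitivity; the standard corresponding axiom is 4: □p → □□p.
Suppose □p→□□p is valid. Take Rxy, Ryz and set V(p)={w : Rxw}. Then □p at x, so □□p at x, so □p at y, so p at z, i.e. Rxz.

□p → □□p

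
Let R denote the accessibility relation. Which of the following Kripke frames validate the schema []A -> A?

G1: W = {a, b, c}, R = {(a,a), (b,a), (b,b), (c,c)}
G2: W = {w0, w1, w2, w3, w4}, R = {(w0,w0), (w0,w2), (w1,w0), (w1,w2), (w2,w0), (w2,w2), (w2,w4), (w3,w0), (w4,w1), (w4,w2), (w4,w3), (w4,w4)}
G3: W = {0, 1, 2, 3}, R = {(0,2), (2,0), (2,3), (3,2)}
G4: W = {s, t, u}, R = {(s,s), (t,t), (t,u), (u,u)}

G1, G4

This is the axiom for reflexivity; its first-order frame correspondent is forall x Rxx.
G1: satisfies the condition.
G2: fails — world w1 does not see itself.
G3: fails — world 0 does not see itself.
G4: satisfies the condition.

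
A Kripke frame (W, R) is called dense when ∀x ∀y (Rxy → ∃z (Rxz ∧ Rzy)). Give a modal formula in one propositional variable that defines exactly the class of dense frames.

A defining formula is □□r → □r (the C4 axiom).
Suppose □□r→□r is valid. Take Rxy and set V(r)={w : xR²w}. Then □□r at x, so □r at x, so r at y, i.e. ∃z(Rxz∧Rzy).

□□r → □r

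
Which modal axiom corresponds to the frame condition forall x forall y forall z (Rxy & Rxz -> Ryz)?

A defining formula is ◇p → □◇p (the 5 axiom).
Suppose ◇p→□◇p is valid. Take Rxy, Rxz and set V(p)={y}. Then ◇p at x, so □◇p at x, so ◇p at z, so some w with Rzw has p; w=y, i.e. Rzy. By symmetry of the argument, Ryz.

◇p → □◇p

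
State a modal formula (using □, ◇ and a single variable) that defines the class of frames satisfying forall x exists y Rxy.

A defining formula is □s → ◇s (the D axiom).
Suppose □s→◇s is valid. At any x set V(s)=W. Then □s at x, so ◇s at x, so x has a successor.

□s → ◇s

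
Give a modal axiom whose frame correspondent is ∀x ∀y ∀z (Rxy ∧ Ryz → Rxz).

A defining formula is □q → □□q (the 4 axiom).
Suppose □q→□□q is valid. Take Rxy, Ryz and set V(q)={w : Rxw}. Then □q at x, so □□q at x, so □q at y, so q at z, i.e. Rxz.

□q → □□q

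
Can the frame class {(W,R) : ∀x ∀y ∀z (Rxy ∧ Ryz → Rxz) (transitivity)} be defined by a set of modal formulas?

Yes, by □r → □□r

This is a Sahlqvist condition; the 4 axiom □r → □□r defines it.
Suppose □r→□□r is valid. Take Rxy, Ryz and set V(r)={w : Rxw}. Then □r at x, so □□r at x, so □r at y, so r at z, i.e. Rxz.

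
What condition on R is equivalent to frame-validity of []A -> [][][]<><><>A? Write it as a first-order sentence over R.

forall x forall z (x R^3 z -> exists w (xRw & z R^3 w))

This is a Sahlqvist (Geach-type) schema ◇^0□^1A → □^3◇^3A.
First-order correspondent: forall x forall z (x R^3 z -> exists w (xRw & z R^3 w)).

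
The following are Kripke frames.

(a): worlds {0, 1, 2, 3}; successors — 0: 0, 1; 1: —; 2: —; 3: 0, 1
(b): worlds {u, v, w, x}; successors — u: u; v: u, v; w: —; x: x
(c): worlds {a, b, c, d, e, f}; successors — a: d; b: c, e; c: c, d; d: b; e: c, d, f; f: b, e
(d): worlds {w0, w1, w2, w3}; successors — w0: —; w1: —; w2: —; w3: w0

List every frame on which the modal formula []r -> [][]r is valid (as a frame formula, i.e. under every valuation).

The schema corresponds to transitivity: forall x forall y forall z (Rxy & Ryz -> Rxz).
(a): holds.
(b): holds.
(c): fails — Rbc and Rcd but not Rbd.
(d): holds.

(a), (b), (d)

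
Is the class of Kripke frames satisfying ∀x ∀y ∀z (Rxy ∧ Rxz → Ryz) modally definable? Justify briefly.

Yes, by ◇r → □◇r

Yes: it is the Euclidean property, defined by the 5 schema ◇r → □◇r.
Suppose ◇r→□◇r is valid. Take Rxy, Rxz and set V(r)={y}. Then ◇r at x, so □◇r at x, so ◇r at z, so some w with Rzw has r; w=y, i.e. Rzy. By symmetry of the argument, Ryz.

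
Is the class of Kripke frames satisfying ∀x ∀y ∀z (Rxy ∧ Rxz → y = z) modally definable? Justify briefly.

This is a Sahlqvist condition; the CD axiom ◇q → □q defines it.

Definable; ◇q → □q defines it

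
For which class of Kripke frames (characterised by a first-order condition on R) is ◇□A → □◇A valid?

convergence

This is the .2 axiom.
It corresponds to convergence: ∀x ∀y ∀z (Rxy ∧ Rxz → ∃w (Ryw ∧ Rzw)).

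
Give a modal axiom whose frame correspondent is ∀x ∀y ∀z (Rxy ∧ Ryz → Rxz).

The condition is transitivity. The 4 schema □r → □□r defines it.
Suppose □r→□□r is valid. Take Rxy, Ryz and set V(r)={w : Rxw}. Then □r at x, so □□r at x, so □r at y, so r at z, i.e. Rxz.

□r → □□r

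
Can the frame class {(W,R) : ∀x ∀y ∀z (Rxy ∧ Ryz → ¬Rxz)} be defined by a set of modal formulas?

Any modally definable frame class is closed under surjective bounded morphisms.
The 7-cycle (worlds a,b,c,d,e,f,g with a→b→c→d→e→f→g→a) is intransitive. Mapping every world to a single reflexive point • is a surjective bounded morphism; the reflexive point is not intransitive (R••∧R•• but R••).
So no modal formula (or set of formulas) defines exactly the intransitive frames.

Not definable by any modal formula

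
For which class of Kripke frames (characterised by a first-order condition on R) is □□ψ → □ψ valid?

Suppose □□ψ→□ψ is valid. Take Rxy and set V(ψ)={w : xR²w}. Then □□ψ at x, so □ψ at x, so ψ at y, i.e. ∃z(Rxz∧Rzy).

density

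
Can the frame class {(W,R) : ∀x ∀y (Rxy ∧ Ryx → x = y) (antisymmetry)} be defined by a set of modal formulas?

Modal frame validity is preserved under surjective bounded morphisms.
The 8-cycle (worlds a,b,c,d,e,f,g,h with a→b→c→d→e→f→g→h→a) is antisymmetric. Sending even-indexed worlds to • and odd-indexed worlds to ∘ is a surjective bounded morphism onto the two-world frame with •↔∘, which is not antisymmetric.
So no modal formula (or set of formulas) defines exactly the antisymmetric frames.

Not modally definable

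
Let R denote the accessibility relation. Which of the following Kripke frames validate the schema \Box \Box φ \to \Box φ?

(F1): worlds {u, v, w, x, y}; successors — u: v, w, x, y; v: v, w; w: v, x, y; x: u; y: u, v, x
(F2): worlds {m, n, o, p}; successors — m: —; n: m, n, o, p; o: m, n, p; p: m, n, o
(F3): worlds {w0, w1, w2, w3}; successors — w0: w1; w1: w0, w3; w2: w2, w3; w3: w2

(F2)

This is the axiom for density; its first-order frame correspondent is \forall x \forall y (Rxy \to \exists z (Rxz \wedge Rzy)).
(F1): fails — Rxu but no z with Rxz and Rzu.
(F2): satisfies the condition.
(F3): fails — Rw1w0 but no z with Rw1z and Rzw0.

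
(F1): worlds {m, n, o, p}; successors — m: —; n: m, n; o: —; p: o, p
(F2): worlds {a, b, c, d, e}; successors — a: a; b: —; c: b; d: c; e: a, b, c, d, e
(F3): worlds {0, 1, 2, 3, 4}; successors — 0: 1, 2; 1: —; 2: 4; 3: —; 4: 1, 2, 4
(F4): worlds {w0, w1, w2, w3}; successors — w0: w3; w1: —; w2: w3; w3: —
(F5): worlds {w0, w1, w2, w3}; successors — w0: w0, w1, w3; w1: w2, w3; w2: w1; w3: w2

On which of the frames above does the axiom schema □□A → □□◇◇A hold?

(F4)

Frame correspondent (Sahlqvist): ∀x ∀z (xR²z → ∃w (xR²w ∧ zR²w)) — i.e. a generalized confluence (Geach) condition.
(F1): fails — nR²m but no w with nR²w and mR²w.
(F2): fails — dR²b but no w with dR²w and bR²w.
(F3): fails — 2R²1 but no w with 2R²w and 1R²w.
(F4): holds.
(F5): fails — w2R²w3 but no w with w2R²w and w3R²w.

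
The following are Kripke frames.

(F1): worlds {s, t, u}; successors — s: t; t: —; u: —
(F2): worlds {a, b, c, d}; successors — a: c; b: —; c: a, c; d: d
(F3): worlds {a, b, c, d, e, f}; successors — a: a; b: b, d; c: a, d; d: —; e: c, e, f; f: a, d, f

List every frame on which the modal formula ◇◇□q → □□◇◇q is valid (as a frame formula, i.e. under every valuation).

(F1), (F2)

This is the axiom for a generalized confluence (Geach) condition; its first-order frame correspondent is ∀x ∀y ∀z ((xR²y ∧ xR²z) → ∃w (yRw ∧ zR²w)).
(F1): condition met.
(F2): condition met.
(F3): fails — bR²b, bR²d but no w with bRw and dR²w.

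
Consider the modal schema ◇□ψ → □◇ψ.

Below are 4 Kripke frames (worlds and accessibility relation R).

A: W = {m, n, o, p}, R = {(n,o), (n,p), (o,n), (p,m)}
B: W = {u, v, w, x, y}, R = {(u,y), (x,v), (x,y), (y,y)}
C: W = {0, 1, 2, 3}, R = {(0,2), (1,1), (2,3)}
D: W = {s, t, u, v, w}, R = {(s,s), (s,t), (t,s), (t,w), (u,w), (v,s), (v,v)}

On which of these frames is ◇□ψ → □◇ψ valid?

The schema corresponds to convergence: ∀x ∀y ∀z (Rxy ∧ Rxz → ∃w (Ryw ∧ Rzw)).
A: fails — Rno and Rnp but o and p have no common successor.
B: fails — Rxy and Rxv but y and v have no common successor.
C: fails — R23 and R23 but 3 and 3 have no common successor.
D: fails — Rts and Rtw but s and w have no common successor.
Valid on no frame.

none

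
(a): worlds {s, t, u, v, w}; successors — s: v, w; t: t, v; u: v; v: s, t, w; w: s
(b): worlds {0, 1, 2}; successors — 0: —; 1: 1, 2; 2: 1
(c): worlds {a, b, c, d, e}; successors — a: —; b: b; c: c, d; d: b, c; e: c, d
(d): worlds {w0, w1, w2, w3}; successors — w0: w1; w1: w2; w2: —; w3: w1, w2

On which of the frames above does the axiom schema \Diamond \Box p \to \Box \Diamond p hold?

(b)

The schema corresponds to convergence: \forall x \forall y \forall z (Rxy \wedge Rxz \to \exists w (Ryw \wedge Rzw)).
(a): fails — Rvw and Rvt but w and t have no common successor.
(b): holds.
(c): fails — Rdc and Rdb but c and b have no common successor.
(d): fails — Rw1w2 and Rw1w2 but w2 and w2 have no common successor.
Valid on: (b).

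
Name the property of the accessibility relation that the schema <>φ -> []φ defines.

Suppose ◇φ→□φ is valid. Take Rxy, Rxz and set V(φ)={y}. Then ◇φ at x, so □φ at x, so φ at z, i.e. z=y.
Conversely, on a frame with partial functionality the schema holds at every world under every valuation.
So the correspondent is partial functionality.

partial functionality: forall x forall y forall z (Rxy & Rxz -> y = z)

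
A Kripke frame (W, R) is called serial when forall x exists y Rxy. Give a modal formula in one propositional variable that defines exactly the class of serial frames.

□ψ → ◇ψ

The condition is seriality. The D schema □ψ → ◇ψ defines it.
Suppose □ψ→◇ψ is valid. At any x set V(ψ)=W. Then □ψ at x, so ◇ψ at x, so x has a successor.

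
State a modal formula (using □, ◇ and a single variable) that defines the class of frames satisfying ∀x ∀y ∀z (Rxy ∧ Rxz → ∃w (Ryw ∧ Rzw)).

◇□p → □◇p

A defining formula is ◇□p → □◇p (the .2 axiom).
Suppose ◇□p→□◇p is valid. Take Rxy, Rxz and set V(p)={w : Ryw}. Then □p at y so ◇□p at x, so □◇p at x, so ◇p at z, giving w with Rzw and Ryw.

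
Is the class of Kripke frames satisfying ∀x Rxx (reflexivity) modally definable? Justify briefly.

Yes — defined by □q → q

Yes: it is reflexivity, defined by the T schema □q → q.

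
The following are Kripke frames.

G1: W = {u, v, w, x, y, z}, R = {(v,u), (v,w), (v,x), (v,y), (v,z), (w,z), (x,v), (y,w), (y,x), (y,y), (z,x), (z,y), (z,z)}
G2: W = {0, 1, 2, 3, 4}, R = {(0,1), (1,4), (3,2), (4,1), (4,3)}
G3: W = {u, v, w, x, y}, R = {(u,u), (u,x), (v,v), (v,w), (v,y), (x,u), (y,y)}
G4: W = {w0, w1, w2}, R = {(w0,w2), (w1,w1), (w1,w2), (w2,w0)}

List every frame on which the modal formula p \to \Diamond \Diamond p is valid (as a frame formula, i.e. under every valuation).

This is the axiom for a generalized confluence (Geach) condition; its first-order frame correspondent is \forall x \exists w (x = w \wedge x R^2 w).
G1: fails — at u but no t with u=t and uR²t.
G2: fails — at 0 but no w with 0=w and 0R²w.
G3: fails — at w but no t with w=t and wR²t.
G4: condition met.
Valid on: G4.

G4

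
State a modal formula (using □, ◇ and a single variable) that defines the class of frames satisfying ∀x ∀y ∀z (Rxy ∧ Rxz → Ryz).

This is the Euclidean property; the standard corresponding axiom is 5: ◇p → □◇p.
Suppose ◇p→□◇p is valid. Take Rxy, Rxz and set V(p)={y}. Then ◇p at x, so □◇p at x, so ◇p at z, so some w with Rzw has p; w=y, i.e. Rzy. By symmetry of the argument, Ryz.

◇p → □◇p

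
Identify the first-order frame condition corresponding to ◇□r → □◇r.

convergence: ∀x ∀y ∀z (Rxy ∧ Rxz → ∃w (Ryw ∧ Rzw))

Suppose ◇□r→□◇r is valid. Take Rxy, Rxz and set V(r)={w : Ryw}. Then □r at y so ◇□r at x, so □◇r at x, so ◇r at z, giving w with Rzw and Ryw.
The converse is a direct semantic check.
Frame condition: ∀x ∀y ∀z (Rxy ∧ Rxz → ∃w (Ryw ∧ Rzw)).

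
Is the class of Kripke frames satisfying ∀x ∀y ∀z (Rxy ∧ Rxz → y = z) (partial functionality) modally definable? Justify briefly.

The condition is partial functionality. A defining modal formula is ◇r → □r.
Suppose ◇r→□r is valid. Take Rxy, Rxz and set V(r)={y}. Then ◇r at x, so □r at x, so r at z, i.e. z=y.

Yes, by ◇r → □r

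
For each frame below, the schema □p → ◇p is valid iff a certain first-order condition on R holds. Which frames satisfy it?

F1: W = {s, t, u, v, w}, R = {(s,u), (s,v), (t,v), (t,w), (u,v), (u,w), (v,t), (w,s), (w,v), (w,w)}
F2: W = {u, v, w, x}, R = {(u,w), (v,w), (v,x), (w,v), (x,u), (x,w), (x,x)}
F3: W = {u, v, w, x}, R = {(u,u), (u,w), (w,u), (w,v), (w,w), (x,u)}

This is the axiom for seriality; its first-order frame correspondent is ∀x ∃y Rxy.
F1: ✓.
F2: ✓.
F3: fails — world v has no successor.
Valid on: F1, F2.

F1, F2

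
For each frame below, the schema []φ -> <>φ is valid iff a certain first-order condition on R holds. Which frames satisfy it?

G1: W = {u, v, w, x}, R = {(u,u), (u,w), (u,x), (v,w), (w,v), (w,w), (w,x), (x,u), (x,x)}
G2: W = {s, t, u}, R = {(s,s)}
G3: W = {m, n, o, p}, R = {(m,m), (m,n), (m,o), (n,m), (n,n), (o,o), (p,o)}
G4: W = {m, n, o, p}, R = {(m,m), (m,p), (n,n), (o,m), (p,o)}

This is the axiom for seriality; its first-order frame correspondent is forall x exists y Rxy.
G1: condition met.
G2: fails — world t has no successor.
G3: condition met.
G4: condition met.
Valid on: G1, G3, G4.

G1, G3, G4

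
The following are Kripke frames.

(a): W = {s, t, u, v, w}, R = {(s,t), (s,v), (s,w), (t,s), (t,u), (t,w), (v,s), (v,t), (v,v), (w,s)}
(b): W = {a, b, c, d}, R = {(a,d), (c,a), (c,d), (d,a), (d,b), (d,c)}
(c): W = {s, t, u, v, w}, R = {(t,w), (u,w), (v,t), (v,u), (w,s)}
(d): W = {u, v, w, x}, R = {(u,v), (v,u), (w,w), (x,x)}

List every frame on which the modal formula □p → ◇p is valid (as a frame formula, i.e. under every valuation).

(d)

The schema corresponds to seriality: ∀x ∃y Rxy.
(a): fails — world u has no successor.
(b): fails — world b has no successor.
(c): fails — world s has no successor.
(d): satisfies the condition.
Valid on: (d).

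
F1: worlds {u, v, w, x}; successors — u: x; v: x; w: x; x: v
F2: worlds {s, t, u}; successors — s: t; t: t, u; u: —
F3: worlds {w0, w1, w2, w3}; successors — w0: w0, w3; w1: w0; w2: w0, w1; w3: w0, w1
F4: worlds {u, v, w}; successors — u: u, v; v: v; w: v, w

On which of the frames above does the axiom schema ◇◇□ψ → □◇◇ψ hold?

Frame correspondent (Sahlqvist): ∀x ∀y ∀z ((xR²y ∧ xRz) → ∃w (yRw ∧ zR²w)) — i.e. a generalized confluence (Geach) condition.
F1: satisfies the condition.
F2: fails — sR²u, sRt but no w with uRw and tR²w.
F3: satisfies the condition.
F4: satisfies the condition.
Valid on: F1, F3, F4.

F1, F3, F4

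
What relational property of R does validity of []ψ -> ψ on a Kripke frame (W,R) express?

Reflexivity

This is the T axiom.
Its frame correspondent is reflexivity — forall x Rxx.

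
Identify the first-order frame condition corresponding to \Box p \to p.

Suppose □p→p is valid. At any x set V(p)={w : Rxw}. Then □p holds at x, so p holds at x, i.e. Rxx.
Conversely, on a frame with reflexivity the schema holds at every world under every valuation.
So the correspondent is reflexivity.

Reflexivity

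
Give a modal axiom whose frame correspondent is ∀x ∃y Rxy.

□r → ◇r

The condition is seriality. The D schema □r → ◇r defines it.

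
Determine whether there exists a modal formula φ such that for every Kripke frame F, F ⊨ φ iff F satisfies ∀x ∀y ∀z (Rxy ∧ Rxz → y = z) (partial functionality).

Definable; ◇q → □q defines it

Yes: it is partial functionality, defined by the CD schema ◇q → □q.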